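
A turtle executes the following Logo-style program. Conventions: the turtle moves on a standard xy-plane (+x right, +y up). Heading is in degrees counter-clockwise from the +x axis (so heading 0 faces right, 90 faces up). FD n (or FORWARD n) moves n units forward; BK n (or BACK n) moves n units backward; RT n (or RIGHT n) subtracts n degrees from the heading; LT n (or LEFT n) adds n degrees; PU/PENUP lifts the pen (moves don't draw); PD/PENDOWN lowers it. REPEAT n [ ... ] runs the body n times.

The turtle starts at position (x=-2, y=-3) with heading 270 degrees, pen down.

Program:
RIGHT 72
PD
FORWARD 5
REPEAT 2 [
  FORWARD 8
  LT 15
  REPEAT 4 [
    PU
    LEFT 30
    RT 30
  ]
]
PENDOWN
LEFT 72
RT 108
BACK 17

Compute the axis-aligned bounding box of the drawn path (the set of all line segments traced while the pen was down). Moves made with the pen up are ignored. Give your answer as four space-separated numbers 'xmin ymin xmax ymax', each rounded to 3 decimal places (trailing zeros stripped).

Executing turtle program step by step:
Start: pos=(-2,-3), heading=270, pen down
RT 72: heading 270 -> 198
PD: pen down
FD 5: (-2,-3) -> (-6.755,-4.545) [heading=198, draw]
REPEAT 2 [
  -- iteration 1/2 --
  FD 8: (-6.755,-4.545) -> (-14.364,-7.017) [heading=198, draw]
  LT 15: heading 198 -> 213
  REPEAT 4 [
    -- iteration 1/4 --
    PU: pen up
    LT 30: heading 213 -> 243
    RT 30: heading 243 -> 213
    -- iteration 2/4 --
    PU: pen up
    LT 30: heading 213 -> 243
    RT 30: heading 243 -> 213
    -- iteration 3/4 --
    PU: pen up
    LT 30: heading 213 -> 243
    RT 30: heading 243 -> 213
    -- iteration 4/4 --
    PU: pen up
    LT 30: heading 213 -> 243
    RT 30: heading 243 -> 213
  ]
  -- iteration 2/2 --
  FD 8: (-14.364,-7.017) -> (-21.073,-11.374) [heading=213, move]
  LT 15: heading 213 -> 228
  REPEAT 4 [
    -- iteration 1/4 --
    PU: pen up
    LT 30: heading 228 -> 258
    RT 30: heading 258 -> 228
    -- iteration 2/4 --
    PU: pen up
    LT 30: heading 228 -> 258
    RT 30: heading 258 -> 228
    -- iteration 3/4 --
    PU: pen up
    LT 30: heading 228 -> 258
    RT 30: heading 258 -> 228
    -- iteration 4/4 --
    PU: pen up
    LT 30: heading 228 -> 258
    RT 30: heading 258 -> 228
  ]
]
PD: pen down
LT 72: heading 228 -> 300
RT 108: heading 300 -> 192
BK 17: (-21.073,-11.374) -> (-4.445,-7.84) [heading=192, draw]
Final: pos=(-4.445,-7.84), heading=192, 3 segment(s) drawn

Segment endpoints: x in {-21.073, -14.364, -6.755, -4.445, -2}, y in {-11.374, -7.84, -7.017, -4.545, -3}
xmin=-21.073, ymin=-11.374, xmax=-2, ymax=-3

Answer: -21.073 -11.374 -2 -3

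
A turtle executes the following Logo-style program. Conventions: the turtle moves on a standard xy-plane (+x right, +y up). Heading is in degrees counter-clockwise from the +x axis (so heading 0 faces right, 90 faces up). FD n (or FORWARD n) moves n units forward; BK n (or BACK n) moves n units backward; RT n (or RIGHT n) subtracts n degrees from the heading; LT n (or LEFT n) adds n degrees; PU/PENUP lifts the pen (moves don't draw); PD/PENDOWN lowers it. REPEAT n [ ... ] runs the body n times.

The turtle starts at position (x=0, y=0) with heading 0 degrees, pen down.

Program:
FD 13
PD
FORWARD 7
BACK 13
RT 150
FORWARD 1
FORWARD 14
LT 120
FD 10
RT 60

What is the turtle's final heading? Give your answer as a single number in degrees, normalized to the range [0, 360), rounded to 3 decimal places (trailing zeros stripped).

Answer: 270

Derivation:
Executing turtle program step by step:
Start: pos=(0,0), heading=0, pen down
FD 13: (0,0) -> (13,0) [heading=0, draw]
PD: pen down
FD 7: (13,0) -> (20,0) [heading=0, draw]
BK 13: (20,0) -> (7,0) [heading=0, draw]
RT 150: heading 0 -> 210
FD 1: (7,0) -> (6.134,-0.5) [heading=210, draw]
FD 14: (6.134,-0.5) -> (-5.99,-7.5) [heading=210, draw]
LT 120: heading 210 -> 330
FD 10: (-5.99,-7.5) -> (2.67,-12.5) [heading=330, draw]
RT 60: heading 330 -> 270
Final: pos=(2.67,-12.5), heading=270, 6 segment(s) drawn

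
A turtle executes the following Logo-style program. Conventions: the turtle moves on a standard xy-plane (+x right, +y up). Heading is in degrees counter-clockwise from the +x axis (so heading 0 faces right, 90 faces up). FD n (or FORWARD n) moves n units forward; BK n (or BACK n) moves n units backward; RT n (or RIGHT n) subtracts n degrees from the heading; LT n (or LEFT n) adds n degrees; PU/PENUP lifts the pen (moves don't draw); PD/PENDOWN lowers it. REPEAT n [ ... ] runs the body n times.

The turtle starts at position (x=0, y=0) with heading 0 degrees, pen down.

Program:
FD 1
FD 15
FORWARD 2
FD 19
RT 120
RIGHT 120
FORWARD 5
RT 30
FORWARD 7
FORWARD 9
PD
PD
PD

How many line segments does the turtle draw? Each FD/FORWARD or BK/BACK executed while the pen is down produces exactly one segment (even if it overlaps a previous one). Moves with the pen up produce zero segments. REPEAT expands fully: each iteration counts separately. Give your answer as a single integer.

Answer: 7

Derivation:
Executing turtle program step by step:
Start: pos=(0,0), heading=0, pen down
FD 1: (0,0) -> (1,0) [heading=0, draw]
FD 15: (1,0) -> (16,0) [heading=0, draw]
FD 2: (16,0) -> (18,0) [heading=0, draw]
FD 19: (18,0) -> (37,0) [heading=0, draw]
RT 120: heading 0 -> 240
RT 120: heading 240 -> 120
FD 5: (37,0) -> (34.5,4.33) [heading=120, draw]
RT 30: heading 120 -> 90
FD 7: (34.5,4.33) -> (34.5,11.33) [heading=90, draw]
FD 9: (34.5,11.33) -> (34.5,20.33) [heading=90, draw]
PD: pen down
PD: pen down
PD: pen down
Final: pos=(34.5,20.33), heading=90, 7 segment(s) drawn
Segments drawn: 7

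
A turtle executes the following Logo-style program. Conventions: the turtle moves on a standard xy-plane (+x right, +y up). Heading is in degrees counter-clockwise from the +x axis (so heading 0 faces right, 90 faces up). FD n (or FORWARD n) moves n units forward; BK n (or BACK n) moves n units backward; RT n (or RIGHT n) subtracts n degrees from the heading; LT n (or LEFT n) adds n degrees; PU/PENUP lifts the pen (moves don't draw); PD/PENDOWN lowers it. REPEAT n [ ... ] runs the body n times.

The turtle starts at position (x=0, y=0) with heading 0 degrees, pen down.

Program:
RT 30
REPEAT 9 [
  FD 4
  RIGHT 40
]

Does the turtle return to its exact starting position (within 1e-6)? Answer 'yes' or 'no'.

Answer: yes

Derivation:
Executing turtle program step by step:
Start: pos=(0,0), heading=0, pen down
RT 30: heading 0 -> 330
REPEAT 9 [
  -- iteration 1/9 --
  FD 4: (0,0) -> (3.464,-2) [heading=330, draw]
  RT 40: heading 330 -> 290
  -- iteration 2/9 --
  FD 4: (3.464,-2) -> (4.832,-5.759) [heading=290, draw]
  RT 40: heading 290 -> 250
  -- iteration 3/9 --
  FD 4: (4.832,-5.759) -> (3.464,-9.518) [heading=250, draw]
  RT 40: heading 250 -> 210
  -- iteration 4/9 --
  FD 4: (3.464,-9.518) -> (0,-11.518) [heading=210, draw]
  RT 40: heading 210 -> 170
  -- iteration 5/9 --
  FD 4: (0,-11.518) -> (-3.939,-10.823) [heading=170, draw]
  RT 40: heading 170 -> 130
  -- iteration 6/9 --
  FD 4: (-3.939,-10.823) -> (-6.51,-7.759) [heading=130, draw]
  RT 40: heading 130 -> 90
  -- iteration 7/9 --
  FD 4: (-6.51,-7.759) -> (-6.51,-3.759) [heading=90, draw]
  RT 40: heading 90 -> 50
  -- iteration 8/9 --
  FD 4: (-6.51,-3.759) -> (-3.939,-0.695) [heading=50, draw]
  RT 40: heading 50 -> 10
  -- iteration 9/9 --
  FD 4: (-3.939,-0.695) -> (0,0) [heading=10, draw]
  RT 40: heading 10 -> 330
]
Final: pos=(0,0), heading=330, 9 segment(s) drawn

Start position: (0, 0)
Final position: (0, 0)
Distance = 0; < 1e-6 -> CLOSED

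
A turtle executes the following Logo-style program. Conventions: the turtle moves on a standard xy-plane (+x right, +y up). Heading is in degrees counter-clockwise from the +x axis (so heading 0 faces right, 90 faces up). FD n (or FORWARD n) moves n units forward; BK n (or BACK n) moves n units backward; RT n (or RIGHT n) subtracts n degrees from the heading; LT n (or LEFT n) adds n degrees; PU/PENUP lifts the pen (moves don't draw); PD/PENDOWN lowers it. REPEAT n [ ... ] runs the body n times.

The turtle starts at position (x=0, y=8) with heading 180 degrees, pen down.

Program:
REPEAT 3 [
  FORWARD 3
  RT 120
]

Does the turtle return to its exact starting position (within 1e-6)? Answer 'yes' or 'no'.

Executing turtle program step by step:
Start: pos=(0,8), heading=180, pen down
REPEAT 3 [
  -- iteration 1/3 --
  FD 3: (0,8) -> (-3,8) [heading=180, draw]
  RT 120: heading 180 -> 60
  -- iteration 2/3 --
  FD 3: (-3,8) -> (-1.5,10.598) [heading=60, draw]
  RT 120: heading 60 -> 300
  -- iteration 3/3 --
  FD 3: (-1.5,10.598) -> (0,8) [heading=300, draw]
  RT 120: heading 300 -> 180
]
Final: pos=(0,8), heading=180, 3 segment(s) drawn

Start position: (0, 8)
Final position: (0, 8)
Distance = 0; < 1e-6 -> CLOSED

Answer: yes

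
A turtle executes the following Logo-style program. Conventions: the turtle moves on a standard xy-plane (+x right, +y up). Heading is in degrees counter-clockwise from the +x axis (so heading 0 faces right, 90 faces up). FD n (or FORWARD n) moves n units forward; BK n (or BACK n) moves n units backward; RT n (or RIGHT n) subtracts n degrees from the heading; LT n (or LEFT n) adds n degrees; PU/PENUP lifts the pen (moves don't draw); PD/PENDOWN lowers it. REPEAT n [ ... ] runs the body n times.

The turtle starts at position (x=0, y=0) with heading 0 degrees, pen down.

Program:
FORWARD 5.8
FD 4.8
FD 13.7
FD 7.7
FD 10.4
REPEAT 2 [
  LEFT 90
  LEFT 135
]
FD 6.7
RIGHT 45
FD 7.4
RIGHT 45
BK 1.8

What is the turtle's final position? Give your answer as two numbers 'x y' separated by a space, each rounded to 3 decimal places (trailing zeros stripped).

Answer: 45.833 11.933

Derivation:
Executing turtle program step by step:
Start: pos=(0,0), heading=0, pen down
FD 5.8: (0,0) -> (5.8,0) [heading=0, draw]
FD 4.8: (5.8,0) -> (10.6,0) [heading=0, draw]
FD 13.7: (10.6,0) -> (24.3,0) [heading=0, draw]
FD 7.7: (24.3,0) -> (32,0) [heading=0, draw]
FD 10.4: (32,0) -> (42.4,0) [heading=0, draw]
REPEAT 2 [
  -- iteration 1/2 --
  LT 90: heading 0 -> 90
  LT 135: heading 90 -> 225
  -- iteration 2/2 --
  LT 90: heading 225 -> 315
  LT 135: heading 315 -> 90
]
FD 6.7: (42.4,0) -> (42.4,6.7) [heading=90, draw]
RT 45: heading 90 -> 45
FD 7.4: (42.4,6.7) -> (47.633,11.933) [heading=45, draw]
RT 45: heading 45 -> 0
BK 1.8: (47.633,11.933) -> (45.833,11.933) [heading=0, draw]
Final: pos=(45.833,11.933), heading=0, 8 segment(s) drawn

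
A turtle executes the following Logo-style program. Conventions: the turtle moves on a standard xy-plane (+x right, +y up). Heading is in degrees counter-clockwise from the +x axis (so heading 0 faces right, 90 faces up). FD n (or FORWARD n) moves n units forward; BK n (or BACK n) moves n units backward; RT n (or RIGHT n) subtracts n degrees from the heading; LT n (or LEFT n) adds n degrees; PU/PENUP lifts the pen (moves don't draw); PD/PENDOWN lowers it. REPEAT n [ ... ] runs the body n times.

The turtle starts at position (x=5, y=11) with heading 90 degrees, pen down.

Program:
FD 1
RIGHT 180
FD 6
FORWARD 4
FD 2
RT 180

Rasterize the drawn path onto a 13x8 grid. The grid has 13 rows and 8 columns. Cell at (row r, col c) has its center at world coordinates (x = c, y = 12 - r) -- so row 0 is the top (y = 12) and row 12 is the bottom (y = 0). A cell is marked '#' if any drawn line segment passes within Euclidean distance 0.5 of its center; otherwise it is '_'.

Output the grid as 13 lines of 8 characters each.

Segment 0: (5,11) -> (5,12)
Segment 1: (5,12) -> (5,6)
Segment 2: (5,6) -> (5,2)
Segment 3: (5,2) -> (5,0)

Answer: _____#__
_____#__
_____#__
_____#__
_____#__
_____#__
_____#__
_____#__
_____#__
_____#__
_____#__
_____#__
_____#__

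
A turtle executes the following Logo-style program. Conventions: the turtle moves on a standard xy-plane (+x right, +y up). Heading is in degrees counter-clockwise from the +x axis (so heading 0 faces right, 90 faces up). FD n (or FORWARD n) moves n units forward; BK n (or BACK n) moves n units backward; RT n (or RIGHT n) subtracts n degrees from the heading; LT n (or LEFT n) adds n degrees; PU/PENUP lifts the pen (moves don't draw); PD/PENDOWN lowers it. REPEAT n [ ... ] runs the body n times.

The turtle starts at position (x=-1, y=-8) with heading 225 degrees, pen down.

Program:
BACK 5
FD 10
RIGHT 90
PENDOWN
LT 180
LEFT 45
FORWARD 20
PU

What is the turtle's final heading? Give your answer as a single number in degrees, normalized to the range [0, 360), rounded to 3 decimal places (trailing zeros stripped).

Answer: 0

Derivation:
Executing turtle program step by step:
Start: pos=(-1,-8), heading=225, pen down
BK 5: (-1,-8) -> (2.536,-4.464) [heading=225, draw]
FD 10: (2.536,-4.464) -> (-4.536,-11.536) [heading=225, draw]
RT 90: heading 225 -> 135
PD: pen down
LT 180: heading 135 -> 315
LT 45: heading 315 -> 0
FD 20: (-4.536,-11.536) -> (15.464,-11.536) [heading=0, draw]
PU: pen up
Final: pos=(15.464,-11.536), heading=0, 3 segment(s) drawn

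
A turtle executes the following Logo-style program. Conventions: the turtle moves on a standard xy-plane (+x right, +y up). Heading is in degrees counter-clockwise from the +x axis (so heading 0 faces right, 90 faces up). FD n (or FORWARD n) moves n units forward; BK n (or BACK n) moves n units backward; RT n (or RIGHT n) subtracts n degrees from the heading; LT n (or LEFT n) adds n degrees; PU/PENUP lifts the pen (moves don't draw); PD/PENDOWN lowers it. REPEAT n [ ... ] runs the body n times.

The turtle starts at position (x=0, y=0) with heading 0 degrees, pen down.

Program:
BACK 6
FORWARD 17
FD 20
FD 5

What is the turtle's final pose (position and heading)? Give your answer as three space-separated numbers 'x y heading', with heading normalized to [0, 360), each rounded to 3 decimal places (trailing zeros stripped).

Executing turtle program step by step:
Start: pos=(0,0), heading=0, pen down
BK 6: (0,0) -> (-6,0) [heading=0, draw]
FD 17: (-6,0) -> (11,0) [heading=0, draw]
FD 20: (11,0) -> (31,0) [heading=0, draw]
FD 5: (31,0) -> (36,0) [heading=0, draw]
Final: pos=(36,0), heading=0, 4 segment(s) drawn

Answer: 36 0 0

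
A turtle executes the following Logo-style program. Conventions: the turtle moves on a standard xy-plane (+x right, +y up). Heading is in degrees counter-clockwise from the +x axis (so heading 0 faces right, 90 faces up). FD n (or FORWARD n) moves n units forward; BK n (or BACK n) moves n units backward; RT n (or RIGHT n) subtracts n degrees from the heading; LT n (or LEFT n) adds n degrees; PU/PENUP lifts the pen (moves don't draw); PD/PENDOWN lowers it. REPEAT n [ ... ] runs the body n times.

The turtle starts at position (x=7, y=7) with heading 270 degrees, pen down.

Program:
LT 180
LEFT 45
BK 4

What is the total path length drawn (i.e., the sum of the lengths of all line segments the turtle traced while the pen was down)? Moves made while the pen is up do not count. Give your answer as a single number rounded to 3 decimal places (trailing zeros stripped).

Executing turtle program step by step:
Start: pos=(7,7), heading=270, pen down
LT 180: heading 270 -> 90
LT 45: heading 90 -> 135
BK 4: (7,7) -> (9.828,4.172) [heading=135, draw]
Final: pos=(9.828,4.172), heading=135, 1 segment(s) drawn

Segment lengths:
  seg 1: (7,7) -> (9.828,4.172), length = 4
Total = 4

Answer: 4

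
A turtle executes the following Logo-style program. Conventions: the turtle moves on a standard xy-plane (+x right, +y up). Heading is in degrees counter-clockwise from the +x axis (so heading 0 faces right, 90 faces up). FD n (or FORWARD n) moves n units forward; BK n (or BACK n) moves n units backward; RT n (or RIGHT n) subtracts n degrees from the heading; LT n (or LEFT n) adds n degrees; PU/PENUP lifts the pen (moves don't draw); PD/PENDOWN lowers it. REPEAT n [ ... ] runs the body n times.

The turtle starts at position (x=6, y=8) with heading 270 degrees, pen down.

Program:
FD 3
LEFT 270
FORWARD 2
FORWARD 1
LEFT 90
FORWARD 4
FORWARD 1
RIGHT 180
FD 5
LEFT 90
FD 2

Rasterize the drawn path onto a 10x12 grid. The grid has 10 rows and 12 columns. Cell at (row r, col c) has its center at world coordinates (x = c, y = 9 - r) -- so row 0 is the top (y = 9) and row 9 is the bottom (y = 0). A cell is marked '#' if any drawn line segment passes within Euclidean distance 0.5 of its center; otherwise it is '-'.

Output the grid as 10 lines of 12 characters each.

Segment 0: (6,8) -> (6,5)
Segment 1: (6,5) -> (4,5)
Segment 2: (4,5) -> (3,5)
Segment 3: (3,5) -> (3,1)
Segment 4: (3,1) -> (3,0)
Segment 5: (3,0) -> (3,5)
Segment 6: (3,5) -> (1,5)

Answer: ------------
------#-----
------#-----
------#-----
-######-----
---#--------
---#--------
---#--------
---#--------
---#--------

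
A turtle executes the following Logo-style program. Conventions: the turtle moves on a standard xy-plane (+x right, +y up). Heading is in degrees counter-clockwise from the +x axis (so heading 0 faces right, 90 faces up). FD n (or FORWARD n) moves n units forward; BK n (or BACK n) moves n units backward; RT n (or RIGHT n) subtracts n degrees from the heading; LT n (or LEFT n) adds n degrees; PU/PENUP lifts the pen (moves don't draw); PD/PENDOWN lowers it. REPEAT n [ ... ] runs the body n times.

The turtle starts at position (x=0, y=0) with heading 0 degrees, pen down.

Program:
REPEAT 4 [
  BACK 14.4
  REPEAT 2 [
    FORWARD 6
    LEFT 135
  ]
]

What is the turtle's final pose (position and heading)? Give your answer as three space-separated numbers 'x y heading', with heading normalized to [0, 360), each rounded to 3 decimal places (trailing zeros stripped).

Answer: 0 0 0

Derivation:
Executing turtle program step by step:
Start: pos=(0,0), heading=0, pen down
REPEAT 4 [
  -- iteration 1/4 --
  BK 14.4: (0,0) -> (-14.4,0) [heading=0, draw]
  REPEAT 2 [
    -- iteration 1/2 --
    FD 6: (-14.4,0) -> (-8.4,0) [heading=0, draw]
    LT 135: heading 0 -> 135
    -- iteration 2/2 --
    FD 6: (-8.4,0) -> (-12.643,4.243) [heading=135, draw]
    LT 135: heading 135 -> 270
  ]
  -- iteration 2/4 --
  BK 14.4: (-12.643,4.243) -> (-12.643,18.643) [heading=270, draw]
  REPEAT 2 [
    -- iteration 1/2 --
    FD 6: (-12.643,18.643) -> (-12.643,12.643) [heading=270, draw]
    LT 135: heading 270 -> 45
    -- iteration 2/2 --
    FD 6: (-12.643,12.643) -> (-8.4,16.885) [heading=45, draw]
    LT 135: heading 45 -> 180
  ]
  -- iteration 3/4 --
  BK 14.4: (-8.4,16.885) -> (6,16.885) [heading=180, draw]
  REPEAT 2 [
    -- iteration 1/2 --
    FD 6: (6,16.885) -> (0,16.885) [heading=180, draw]
    LT 135: heading 180 -> 315
    -- iteration 2/2 --
    FD 6: (0,16.885) -> (4.243,12.643) [heading=315, draw]
    LT 135: heading 315 -> 90
  ]
  -- iteration 4/4 --
  BK 14.4: (4.243,12.643) -> (4.243,-1.757) [heading=90, draw]
  REPEAT 2 [
    -- iteration 1/2 --
    FD 6: (4.243,-1.757) -> (4.243,4.243) [heading=90, draw]
    LT 135: heading 90 -> 225
    -- iteration 2/2 --
    FD 6: (4.243,4.243) -> (0,0) [heading=225, draw]
    LT 135: heading 225 -> 0
  ]
]
Final: pos=(0,0), heading=0, 12 segment(s) drawn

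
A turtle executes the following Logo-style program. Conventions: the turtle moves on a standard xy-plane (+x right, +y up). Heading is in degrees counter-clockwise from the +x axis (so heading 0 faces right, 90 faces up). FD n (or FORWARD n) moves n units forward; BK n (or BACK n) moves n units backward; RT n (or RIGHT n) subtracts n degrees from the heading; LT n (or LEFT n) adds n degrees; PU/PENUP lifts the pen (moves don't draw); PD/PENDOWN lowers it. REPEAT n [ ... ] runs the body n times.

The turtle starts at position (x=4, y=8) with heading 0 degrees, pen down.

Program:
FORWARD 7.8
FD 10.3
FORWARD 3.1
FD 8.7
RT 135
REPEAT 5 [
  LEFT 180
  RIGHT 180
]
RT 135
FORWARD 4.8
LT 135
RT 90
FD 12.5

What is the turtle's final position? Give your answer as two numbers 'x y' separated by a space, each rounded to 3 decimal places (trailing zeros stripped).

Answer: 25.061 21.639

Derivation:
Executing turtle program step by step:
Start: pos=(4,8), heading=0, pen down
FD 7.8: (4,8) -> (11.8,8) [heading=0, draw]
FD 10.3: (11.8,8) -> (22.1,8) [heading=0, draw]
FD 3.1: (22.1,8) -> (25.2,8) [heading=0, draw]
FD 8.7: (25.2,8) -> (33.9,8) [heading=0, draw]
RT 135: heading 0 -> 225
REPEAT 5 [
  -- iteration 1/5 --
  LT 180: heading 225 -> 45
  RT 180: heading 45 -> 225
  -- iteration 2/5 --
  LT 180: heading 225 -> 45
  RT 180: heading 45 -> 225
  -- iteration 3/5 --
  LT 180: heading 225 -> 45
  RT 180: heading 45 -> 225
  -- iteration 4/5 --
  LT 180: heading 225 -> 45
  RT 180: heading 45 -> 225
  -- iteration 5/5 --
  LT 180: heading 225 -> 45
  RT 180: heading 45 -> 225
]
RT 135: heading 225 -> 90
FD 4.8: (33.9,8) -> (33.9,12.8) [heading=90, draw]
LT 135: heading 90 -> 225
RT 90: heading 225 -> 135
FD 12.5: (33.9,12.8) -> (25.061,21.639) [heading=135, draw]
Final: pos=(25.061,21.639), heading=135, 6 segment(s) drawn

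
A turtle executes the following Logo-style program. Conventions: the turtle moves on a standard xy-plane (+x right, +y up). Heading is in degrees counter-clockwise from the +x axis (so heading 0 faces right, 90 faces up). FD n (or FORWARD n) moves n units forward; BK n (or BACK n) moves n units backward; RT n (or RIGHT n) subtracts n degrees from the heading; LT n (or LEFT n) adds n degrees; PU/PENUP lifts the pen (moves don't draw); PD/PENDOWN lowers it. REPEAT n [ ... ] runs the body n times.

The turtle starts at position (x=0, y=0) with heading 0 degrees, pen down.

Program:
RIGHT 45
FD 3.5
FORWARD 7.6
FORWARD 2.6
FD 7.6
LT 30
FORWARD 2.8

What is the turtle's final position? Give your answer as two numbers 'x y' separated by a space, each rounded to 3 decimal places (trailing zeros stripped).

Executing turtle program step by step:
Start: pos=(0,0), heading=0, pen down
RT 45: heading 0 -> 315
FD 3.5: (0,0) -> (2.475,-2.475) [heading=315, draw]
FD 7.6: (2.475,-2.475) -> (7.849,-7.849) [heading=315, draw]
FD 2.6: (7.849,-7.849) -> (9.687,-9.687) [heading=315, draw]
FD 7.6: (9.687,-9.687) -> (15.061,-15.061) [heading=315, draw]
LT 30: heading 315 -> 345
FD 2.8: (15.061,-15.061) -> (17.766,-15.786) [heading=345, draw]
Final: pos=(17.766,-15.786), heading=345, 5 segment(s) drawn

Answer: 17.766 -15.786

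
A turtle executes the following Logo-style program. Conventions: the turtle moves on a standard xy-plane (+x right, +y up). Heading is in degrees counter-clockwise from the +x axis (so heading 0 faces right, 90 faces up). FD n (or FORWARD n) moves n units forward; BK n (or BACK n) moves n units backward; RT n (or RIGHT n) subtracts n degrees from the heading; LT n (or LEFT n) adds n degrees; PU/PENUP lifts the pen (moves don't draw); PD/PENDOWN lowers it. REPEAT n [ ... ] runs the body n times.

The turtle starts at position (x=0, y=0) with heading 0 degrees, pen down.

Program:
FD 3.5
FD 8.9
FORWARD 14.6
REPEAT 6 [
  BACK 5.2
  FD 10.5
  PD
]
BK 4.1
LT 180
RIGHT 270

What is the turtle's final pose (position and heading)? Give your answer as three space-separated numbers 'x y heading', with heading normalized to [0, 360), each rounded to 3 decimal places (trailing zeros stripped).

Executing turtle program step by step:
Start: pos=(0,0), heading=0, pen down
FD 3.5: (0,0) -> (3.5,0) [heading=0, draw]
FD 8.9: (3.5,0) -> (12.4,0) [heading=0, draw]
FD 14.6: (12.4,0) -> (27,0) [heading=0, draw]
REPEAT 6 [
  -- iteration 1/6 --
  BK 5.2: (27,0) -> (21.8,0) [heading=0, draw]
  FD 10.5: (21.8,0) -> (32.3,0) [heading=0, draw]
  PD: pen down
  -- iteration 2/6 --
  BK 5.2: (32.3,0) -> (27.1,0) [heading=0, draw]
  FD 10.5: (27.1,0) -> (37.6,0) [heading=0, draw]
  PD: pen down
  -- iteration 3/6 --
  BK 5.2: (37.6,0) -> (32.4,0) [heading=0, draw]
  FD 10.5: (32.4,0) -> (42.9,0) [heading=0, draw]
  PD: pen down
  -- iteration 4/6 --
  BK 5.2: (42.9,0) -> (37.7,0) [heading=0, draw]
  FD 10.5: (37.7,0) -> (48.2,0) [heading=0, draw]
  PD: pen down
  -- iteration 5/6 --
  BK 5.2: (48.2,0) -> (43,0) [heading=0, draw]
  FD 10.5: (43,0) -> (53.5,0) [heading=0, draw]
  PD: pen down
  -- iteration 6/6 --
  BK 5.2: (53.5,0) -> (48.3,0) [heading=0, draw]
  FD 10.5: (48.3,0) -> (58.8,0) [heading=0, draw]
  PD: pen down
]
BK 4.1: (58.8,0) -> (54.7,0) [heading=0, draw]
LT 180: heading 0 -> 180
RT 270: heading 180 -> 270
Final: pos=(54.7,0), heading=270, 16 segment(s) drawn

Answer: 54.7 0 270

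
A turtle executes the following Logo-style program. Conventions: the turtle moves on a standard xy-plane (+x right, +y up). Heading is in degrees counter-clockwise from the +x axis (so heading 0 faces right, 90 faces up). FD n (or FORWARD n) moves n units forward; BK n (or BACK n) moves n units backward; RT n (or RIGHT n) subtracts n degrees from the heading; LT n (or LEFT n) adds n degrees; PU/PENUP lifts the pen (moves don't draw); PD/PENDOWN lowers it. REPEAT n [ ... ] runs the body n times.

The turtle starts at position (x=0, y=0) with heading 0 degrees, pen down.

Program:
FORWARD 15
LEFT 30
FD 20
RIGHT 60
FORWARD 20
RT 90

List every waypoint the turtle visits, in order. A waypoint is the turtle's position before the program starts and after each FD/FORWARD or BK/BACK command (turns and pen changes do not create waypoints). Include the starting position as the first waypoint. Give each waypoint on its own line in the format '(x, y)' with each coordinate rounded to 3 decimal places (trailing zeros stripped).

Executing turtle program step by step:
Start: pos=(0,0), heading=0, pen down
FD 15: (0,0) -> (15,0) [heading=0, draw]
LT 30: heading 0 -> 30
FD 20: (15,0) -> (32.321,10) [heading=30, draw]
RT 60: heading 30 -> 330
FD 20: (32.321,10) -> (49.641,0) [heading=330, draw]
RT 90: heading 330 -> 240
Final: pos=(49.641,0), heading=240, 3 segment(s) drawn
Waypoints (4 total):
(0, 0)
(15, 0)
(32.321, 10)
(49.641, 0)

Answer: (0, 0)
(15, 0)
(32.321, 10)
(49.641, 0)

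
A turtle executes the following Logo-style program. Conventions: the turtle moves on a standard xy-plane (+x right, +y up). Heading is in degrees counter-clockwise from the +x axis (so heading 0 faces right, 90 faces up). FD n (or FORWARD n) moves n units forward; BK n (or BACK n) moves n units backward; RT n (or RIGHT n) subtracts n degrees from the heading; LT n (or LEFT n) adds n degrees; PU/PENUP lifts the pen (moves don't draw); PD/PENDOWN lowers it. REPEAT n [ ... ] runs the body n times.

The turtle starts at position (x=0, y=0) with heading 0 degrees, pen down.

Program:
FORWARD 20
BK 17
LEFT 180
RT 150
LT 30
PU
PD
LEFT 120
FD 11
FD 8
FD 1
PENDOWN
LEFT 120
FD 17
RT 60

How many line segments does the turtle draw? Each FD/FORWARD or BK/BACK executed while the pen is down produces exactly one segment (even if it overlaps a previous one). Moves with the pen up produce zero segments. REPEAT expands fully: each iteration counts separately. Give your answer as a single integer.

Executing turtle program step by step:
Start: pos=(0,0), heading=0, pen down
FD 20: (0,0) -> (20,0) [heading=0, draw]
BK 17: (20,0) -> (3,0) [heading=0, draw]
LT 180: heading 0 -> 180
RT 150: heading 180 -> 30
LT 30: heading 30 -> 60
PU: pen up
PD: pen down
LT 120: heading 60 -> 180
FD 11: (3,0) -> (-8,0) [heading=180, draw]
FD 8: (-8,0) -> (-16,0) [heading=180, draw]
FD 1: (-16,0) -> (-17,0) [heading=180, draw]
PD: pen down
LT 120: heading 180 -> 300
FD 17: (-17,0) -> (-8.5,-14.722) [heading=300, draw]
RT 60: heading 300 -> 240
Final: pos=(-8.5,-14.722), heading=240, 6 segment(s) drawn
Segments drawn: 6

Answer: 6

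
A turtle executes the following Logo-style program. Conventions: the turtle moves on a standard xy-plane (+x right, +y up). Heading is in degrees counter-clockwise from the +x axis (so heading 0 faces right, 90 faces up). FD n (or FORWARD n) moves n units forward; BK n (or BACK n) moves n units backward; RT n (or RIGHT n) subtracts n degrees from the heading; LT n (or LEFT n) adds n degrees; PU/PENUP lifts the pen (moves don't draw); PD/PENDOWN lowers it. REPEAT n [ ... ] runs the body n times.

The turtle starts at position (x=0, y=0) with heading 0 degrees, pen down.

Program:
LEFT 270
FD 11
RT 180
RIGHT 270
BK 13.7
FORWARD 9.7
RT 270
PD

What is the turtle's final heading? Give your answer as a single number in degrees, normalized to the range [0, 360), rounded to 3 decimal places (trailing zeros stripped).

Executing turtle program step by step:
Start: pos=(0,0), heading=0, pen down
LT 270: heading 0 -> 270
FD 11: (0,0) -> (0,-11) [heading=270, draw]
RT 180: heading 270 -> 90
RT 270: heading 90 -> 180
BK 13.7: (0,-11) -> (13.7,-11) [heading=180, draw]
FD 9.7: (13.7,-11) -> (4,-11) [heading=180, draw]
RT 270: heading 180 -> 270
PD: pen down
Final: pos=(4,-11), heading=270, 3 segment(s) drawn

Answer: 270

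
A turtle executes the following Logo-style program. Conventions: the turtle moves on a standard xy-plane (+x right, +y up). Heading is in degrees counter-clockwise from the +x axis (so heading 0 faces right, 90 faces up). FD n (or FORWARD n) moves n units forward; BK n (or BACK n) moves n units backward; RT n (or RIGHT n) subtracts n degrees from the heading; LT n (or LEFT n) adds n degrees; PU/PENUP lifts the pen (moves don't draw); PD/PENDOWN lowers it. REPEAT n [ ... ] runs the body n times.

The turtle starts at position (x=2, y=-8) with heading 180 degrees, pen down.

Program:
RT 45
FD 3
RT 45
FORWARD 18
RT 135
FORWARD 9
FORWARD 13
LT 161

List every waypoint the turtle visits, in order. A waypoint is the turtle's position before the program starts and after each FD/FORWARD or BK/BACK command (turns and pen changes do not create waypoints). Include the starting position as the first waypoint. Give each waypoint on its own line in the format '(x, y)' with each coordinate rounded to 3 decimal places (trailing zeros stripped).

Answer: (2, -8)
(-0.121, -5.879)
(-0.121, 12.121)
(6.243, 5.757)
(15.435, -3.435)

Derivation:
Executing turtle program step by step:
Start: pos=(2,-8), heading=180, pen down
RT 45: heading 180 -> 135
FD 3: (2,-8) -> (-0.121,-5.879) [heading=135, draw]
RT 45: heading 135 -> 90
FD 18: (-0.121,-5.879) -> (-0.121,12.121) [heading=90, draw]
RT 135: heading 90 -> 315
FD 9: (-0.121,12.121) -> (6.243,5.757) [heading=315, draw]
FD 13: (6.243,5.757) -> (15.435,-3.435) [heading=315, draw]
LT 161: heading 315 -> 116
Final: pos=(15.435,-3.435), heading=116, 4 segment(s) drawn
Waypoints (5 total):
(2, -8)
(-0.121, -5.879)
(-0.121, 12.121)
(6.243, 5.757)
(15.435, -3.435)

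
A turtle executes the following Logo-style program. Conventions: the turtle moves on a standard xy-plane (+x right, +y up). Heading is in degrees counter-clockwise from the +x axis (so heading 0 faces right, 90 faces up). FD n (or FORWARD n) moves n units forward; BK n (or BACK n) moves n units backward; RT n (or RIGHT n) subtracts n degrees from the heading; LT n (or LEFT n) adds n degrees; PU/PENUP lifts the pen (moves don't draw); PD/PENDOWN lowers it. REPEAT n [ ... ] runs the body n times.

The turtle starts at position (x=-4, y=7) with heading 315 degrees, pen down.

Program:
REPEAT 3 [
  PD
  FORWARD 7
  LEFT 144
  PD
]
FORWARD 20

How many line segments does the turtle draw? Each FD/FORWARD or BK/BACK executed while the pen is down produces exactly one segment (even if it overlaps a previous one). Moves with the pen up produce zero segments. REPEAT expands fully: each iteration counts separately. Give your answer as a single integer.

Executing turtle program step by step:
Start: pos=(-4,7), heading=315, pen down
REPEAT 3 [
  -- iteration 1/3 --
  PD: pen down
  FD 7: (-4,7) -> (0.95,2.05) [heading=315, draw]
  LT 144: heading 315 -> 99
  PD: pen down
  -- iteration 2/3 --
  PD: pen down
  FD 7: (0.95,2.05) -> (-0.145,8.964) [heading=99, draw]
  LT 144: heading 99 -> 243
  PD: pen down
  -- iteration 3/3 --
  PD: pen down
  FD 7: (-0.145,8.964) -> (-3.323,2.727) [heading=243, draw]
  LT 144: heading 243 -> 27
  PD: pen down
]
FD 20: (-3.323,2.727) -> (14.497,11.807) [heading=27, draw]
Final: pos=(14.497,11.807), heading=27, 4 segment(s) drawn
Segments drawn: 4

Answer: 4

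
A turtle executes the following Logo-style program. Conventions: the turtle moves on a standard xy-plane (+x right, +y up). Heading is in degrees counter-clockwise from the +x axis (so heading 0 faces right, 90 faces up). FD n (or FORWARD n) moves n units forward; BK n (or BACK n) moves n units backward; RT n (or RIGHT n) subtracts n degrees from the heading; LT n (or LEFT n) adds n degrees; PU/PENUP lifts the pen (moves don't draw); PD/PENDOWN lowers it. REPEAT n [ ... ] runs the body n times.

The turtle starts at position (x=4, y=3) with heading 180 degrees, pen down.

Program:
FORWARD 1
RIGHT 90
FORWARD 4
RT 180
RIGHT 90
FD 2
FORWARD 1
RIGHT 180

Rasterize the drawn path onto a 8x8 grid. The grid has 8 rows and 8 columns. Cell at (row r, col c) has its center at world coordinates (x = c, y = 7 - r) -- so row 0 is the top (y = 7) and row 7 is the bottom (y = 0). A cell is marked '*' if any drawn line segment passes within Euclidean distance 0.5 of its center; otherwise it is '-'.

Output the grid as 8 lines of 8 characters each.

Segment 0: (4,3) -> (3,3)
Segment 1: (3,3) -> (3,7)
Segment 2: (3,7) -> (1,7)
Segment 3: (1,7) -> (0,7)

Answer: ****----
---*----
---*----
---*----
---**---
--------
--------
--------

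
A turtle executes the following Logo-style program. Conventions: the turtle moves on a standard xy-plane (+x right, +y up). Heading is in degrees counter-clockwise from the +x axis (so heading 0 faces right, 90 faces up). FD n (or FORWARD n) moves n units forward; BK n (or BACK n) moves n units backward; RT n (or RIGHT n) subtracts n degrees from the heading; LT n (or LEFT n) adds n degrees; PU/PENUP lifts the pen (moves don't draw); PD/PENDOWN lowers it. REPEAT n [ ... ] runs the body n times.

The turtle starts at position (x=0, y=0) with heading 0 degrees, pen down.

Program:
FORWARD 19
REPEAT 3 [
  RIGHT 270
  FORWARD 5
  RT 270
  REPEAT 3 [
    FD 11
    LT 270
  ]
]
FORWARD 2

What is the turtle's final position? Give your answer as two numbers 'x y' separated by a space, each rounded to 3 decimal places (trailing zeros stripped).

Answer: 35 2

Derivation:
Executing turtle program step by step:
Start: pos=(0,0), heading=0, pen down
FD 19: (0,0) -> (19,0) [heading=0, draw]
REPEAT 3 [
  -- iteration 1/3 --
  RT 270: heading 0 -> 90
  FD 5: (19,0) -> (19,5) [heading=90, draw]
  RT 270: heading 90 -> 180
  REPEAT 3 [
    -- iteration 1/3 --
    FD 11: (19,5) -> (8,5) [heading=180, draw]
    LT 270: heading 180 -> 90
    -- iteration 2/3 --
    FD 11: (8,5) -> (8,16) [heading=90, draw]
    LT 270: heading 90 -> 0
    -- iteration 3/3 --
    FD 11: (8,16) -> (19,16) [heading=0, draw]
    LT 270: heading 0 -> 270
  ]
  -- iteration 2/3 --
  RT 270: heading 270 -> 0
  FD 5: (19,16) -> (24,16) [heading=0, draw]
  RT 270: heading 0 -> 90
  REPEAT 3 [
    -- iteration 1/3 --
    FD 11: (24,16) -> (24,27) [heading=90, draw]
    LT 270: heading 90 -> 0
    -- iteration 2/3 --
    FD 11: (24,27) -> (35,27) [heading=0, draw]
    LT 270: heading 0 -> 270
    -- iteration 3/3 --
    FD 11: (35,27) -> (35,16) [heading=270, draw]
    LT 270: heading 270 -> 180
  ]
  -- iteration 3/3 --
  RT 270: heading 180 -> 270
  FD 5: (35,16) -> (35,11) [heading=270, draw]
  RT 270: heading 270 -> 0
  REPEAT 3 [
    -- iteration 1/3 --
    FD 11: (35,11) -> (46,11) [heading=0, draw]
    LT 270: heading 0 -> 270
    -- iteration 2/3 --
    FD 11: (46,11) -> (46,0) [heading=270, draw]
    LT 270: heading 270 -> 180
    -- iteration 3/3 --
    FD 11: (46,0) -> (35,0) [heading=180, draw]
    LT 270: heading 180 -> 90
  ]
]
FD 2: (35,0) -> (35,2) [heading=90, draw]
Final: pos=(35,2), heading=90, 14 segment(s) drawn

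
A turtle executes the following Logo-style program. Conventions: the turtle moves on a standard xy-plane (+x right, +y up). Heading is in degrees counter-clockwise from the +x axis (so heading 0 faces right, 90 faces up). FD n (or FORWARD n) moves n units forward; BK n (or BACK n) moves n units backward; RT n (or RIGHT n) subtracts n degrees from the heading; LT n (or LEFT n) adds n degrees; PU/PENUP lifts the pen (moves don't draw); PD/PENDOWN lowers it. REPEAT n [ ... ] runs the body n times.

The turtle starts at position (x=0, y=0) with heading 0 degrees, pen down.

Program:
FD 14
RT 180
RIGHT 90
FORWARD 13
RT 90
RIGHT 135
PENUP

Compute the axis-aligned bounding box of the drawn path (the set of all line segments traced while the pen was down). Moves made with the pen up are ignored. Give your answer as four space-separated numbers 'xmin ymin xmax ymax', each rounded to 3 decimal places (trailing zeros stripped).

Answer: 0 0 14 13

Derivation:
Executing turtle program step by step:
Start: pos=(0,0), heading=0, pen down
FD 14: (0,0) -> (14,0) [heading=0, draw]
RT 180: heading 0 -> 180
RT 90: heading 180 -> 90
FD 13: (14,0) -> (14,13) [heading=90, draw]
RT 90: heading 90 -> 0
RT 135: heading 0 -> 225
PU: pen up
Final: pos=(14,13), heading=225, 2 segment(s) drawn

Segment endpoints: x in {0, 14, 14}, y in {0, 13}
xmin=0, ymin=0, xmax=14, ymax=13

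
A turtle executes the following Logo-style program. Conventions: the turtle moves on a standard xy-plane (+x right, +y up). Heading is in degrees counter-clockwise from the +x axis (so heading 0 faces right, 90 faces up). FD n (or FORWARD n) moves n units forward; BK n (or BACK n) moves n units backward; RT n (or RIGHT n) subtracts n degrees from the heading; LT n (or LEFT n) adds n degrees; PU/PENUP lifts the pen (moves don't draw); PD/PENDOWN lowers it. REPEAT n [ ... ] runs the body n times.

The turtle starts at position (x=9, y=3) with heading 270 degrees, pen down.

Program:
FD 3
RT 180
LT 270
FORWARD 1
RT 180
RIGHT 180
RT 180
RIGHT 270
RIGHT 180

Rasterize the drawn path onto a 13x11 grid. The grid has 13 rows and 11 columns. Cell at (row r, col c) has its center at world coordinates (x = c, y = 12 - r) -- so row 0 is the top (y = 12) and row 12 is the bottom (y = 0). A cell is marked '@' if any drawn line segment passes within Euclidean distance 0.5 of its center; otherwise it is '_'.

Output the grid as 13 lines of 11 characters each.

Segment 0: (9,3) -> (9,0)
Segment 1: (9,0) -> (10,-0)

Answer: ___________
___________
___________
___________
___________
___________
___________
___________
___________
_________@_
_________@_
_________@_
_________@@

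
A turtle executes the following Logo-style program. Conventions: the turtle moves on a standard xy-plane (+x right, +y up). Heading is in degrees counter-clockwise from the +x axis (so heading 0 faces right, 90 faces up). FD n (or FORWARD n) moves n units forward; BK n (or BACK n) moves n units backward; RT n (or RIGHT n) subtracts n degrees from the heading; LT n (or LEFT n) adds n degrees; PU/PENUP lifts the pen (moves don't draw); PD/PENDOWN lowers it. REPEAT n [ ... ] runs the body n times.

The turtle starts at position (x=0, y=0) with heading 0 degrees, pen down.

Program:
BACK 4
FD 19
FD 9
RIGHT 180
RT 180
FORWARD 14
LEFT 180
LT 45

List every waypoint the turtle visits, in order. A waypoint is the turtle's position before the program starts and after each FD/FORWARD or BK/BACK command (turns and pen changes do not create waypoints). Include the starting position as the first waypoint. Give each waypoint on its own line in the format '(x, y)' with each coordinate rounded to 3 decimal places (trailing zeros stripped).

Answer: (0, 0)
(-4, 0)
(15, 0)
(24, 0)
(38, 0)

Derivation:
Executing turtle program step by step:
Start: pos=(0,0), heading=0, pen down
BK 4: (0,0) -> (-4,0) [heading=0, draw]
FD 19: (-4,0) -> (15,0) [heading=0, draw]
FD 9: (15,0) -> (24,0) [heading=0, draw]
RT 180: heading 0 -> 180
RT 180: heading 180 -> 0
FD 14: (24,0) -> (38,0) [heading=0, draw]
LT 180: heading 0 -> 180
LT 45: heading 180 -> 225
Final: pos=(38,0), heading=225, 4 segment(s) drawn
Waypoints (5 total):
(0, 0)
(-4, 0)
(15, 0)
(24, 0)
(38, 0)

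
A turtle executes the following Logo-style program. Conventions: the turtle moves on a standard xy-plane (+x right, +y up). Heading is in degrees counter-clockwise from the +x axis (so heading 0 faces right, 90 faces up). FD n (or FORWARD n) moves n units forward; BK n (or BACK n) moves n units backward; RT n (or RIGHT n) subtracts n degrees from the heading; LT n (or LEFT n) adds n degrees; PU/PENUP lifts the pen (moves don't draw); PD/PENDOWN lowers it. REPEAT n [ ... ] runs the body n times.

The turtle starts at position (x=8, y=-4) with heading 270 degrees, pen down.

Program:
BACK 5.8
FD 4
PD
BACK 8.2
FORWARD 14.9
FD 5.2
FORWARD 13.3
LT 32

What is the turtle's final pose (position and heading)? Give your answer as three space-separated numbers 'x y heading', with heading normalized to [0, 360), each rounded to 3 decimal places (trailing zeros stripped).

Executing turtle program step by step:
Start: pos=(8,-4), heading=270, pen down
BK 5.8: (8,-4) -> (8,1.8) [heading=270, draw]
FD 4: (8,1.8) -> (8,-2.2) [heading=270, draw]
PD: pen down
BK 8.2: (8,-2.2) -> (8,6) [heading=270, draw]
FD 14.9: (8,6) -> (8,-8.9) [heading=270, draw]
FD 5.2: (8,-8.9) -> (8,-14.1) [heading=270, draw]
FD 13.3: (8,-14.1) -> (8,-27.4) [heading=270, draw]
LT 32: heading 270 -> 302
Final: pos=(8,-27.4), heading=302, 6 segment(s) drawn

Answer: 8 -27.4 302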